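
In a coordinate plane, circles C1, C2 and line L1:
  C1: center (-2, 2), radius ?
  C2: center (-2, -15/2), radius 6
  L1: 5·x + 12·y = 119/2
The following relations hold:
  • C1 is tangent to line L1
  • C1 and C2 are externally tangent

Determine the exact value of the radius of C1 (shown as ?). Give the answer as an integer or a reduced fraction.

1. [C1‖L1]  r_C1² − 49/4 = 0  ⇒  r_C1 = 7/2 (r>0 drops 1)
2. [ext C1·C2]  r_C1² + 12r_C1 − 217/4 = 0  ⇒  r_C1 = 7/2 (r>0 drops 1)

7/2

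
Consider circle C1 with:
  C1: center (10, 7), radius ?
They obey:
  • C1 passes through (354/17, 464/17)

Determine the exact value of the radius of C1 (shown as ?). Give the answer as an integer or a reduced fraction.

23

1. [C1∋P]  r_C1² − 529 = 0  ⇒  r_C1 = 23 (r>0 drops 1)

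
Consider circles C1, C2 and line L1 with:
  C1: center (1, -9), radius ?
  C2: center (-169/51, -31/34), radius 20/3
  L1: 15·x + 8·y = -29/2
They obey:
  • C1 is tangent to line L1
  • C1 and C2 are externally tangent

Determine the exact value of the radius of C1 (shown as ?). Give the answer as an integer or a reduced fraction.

5/2

1. [C1‖L1]  r_C1² − 25/4 = 0  ⇒  r_C1 = 5/2 (r>0 drops 1)
2. [ext C1·C2]  r_C1² + (40/3)r_C1 − 475/12 = 0  ⇒  r_C1 = 5/2 (r>0 drops 1)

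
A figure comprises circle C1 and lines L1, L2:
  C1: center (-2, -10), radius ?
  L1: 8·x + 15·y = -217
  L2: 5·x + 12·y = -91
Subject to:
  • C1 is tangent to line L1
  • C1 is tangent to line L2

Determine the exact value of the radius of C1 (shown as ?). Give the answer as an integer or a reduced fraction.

3

1. [C1‖L1]  r_C1² − 9 = 0  ⇒  r_C1 = 3 (r>0 drops 1)
2. [C1‖L2]  r_C1² − 9 = 0  ⇒  r_C1 = 3 (r>0 drops 1)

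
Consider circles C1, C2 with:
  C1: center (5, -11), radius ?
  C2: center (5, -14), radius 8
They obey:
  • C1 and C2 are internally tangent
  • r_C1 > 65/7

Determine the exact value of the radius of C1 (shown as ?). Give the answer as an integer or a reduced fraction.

11

1. [int C1,C2]  r_C1² − 16r_C1 + 55 = 0  ⇒  r_C1 = 5 or 11
2. given r_C1 > 65/7: keep 11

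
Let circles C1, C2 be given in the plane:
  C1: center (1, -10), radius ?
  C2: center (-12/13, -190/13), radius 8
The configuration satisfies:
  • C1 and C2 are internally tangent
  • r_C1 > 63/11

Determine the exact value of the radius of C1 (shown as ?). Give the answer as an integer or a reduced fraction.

13

1. [int C1,C2]  r_C1² − 16r_C1 + 39 = 0  ⇒  r_C1 = 3 or 13
2. given r_C1 > 63/11: keep 13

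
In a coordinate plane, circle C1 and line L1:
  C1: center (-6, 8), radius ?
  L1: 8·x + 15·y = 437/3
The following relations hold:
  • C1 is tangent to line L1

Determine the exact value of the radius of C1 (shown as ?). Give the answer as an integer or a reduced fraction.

13/3

1. [C1‖L1]  r_C1² − 169/9 = 0  ⇒  r_C1 = 13/3 (r>0 drops 1)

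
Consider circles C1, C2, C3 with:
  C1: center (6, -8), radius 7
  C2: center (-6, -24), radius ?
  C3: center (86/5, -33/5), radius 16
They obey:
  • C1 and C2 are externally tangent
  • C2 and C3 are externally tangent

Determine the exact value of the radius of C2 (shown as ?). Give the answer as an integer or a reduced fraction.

1. [ext C1·C2]  r_C2² + 14r_C2 − 351 = 0  ⇒  r_C2 = 13 (r>0 drops 1)
2. [ext C2·C3]  r_C2² + 32r_C2 − 585 = 0  ⇒  r_C2 = 13 (r>0 drops 1)

13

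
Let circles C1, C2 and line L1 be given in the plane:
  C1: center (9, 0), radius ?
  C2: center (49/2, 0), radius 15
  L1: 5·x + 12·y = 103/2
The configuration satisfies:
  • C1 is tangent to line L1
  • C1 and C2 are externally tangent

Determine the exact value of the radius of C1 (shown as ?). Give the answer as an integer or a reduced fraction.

1/2

1. [C1‖L1]  r_C1² − 1/4 = 0  ⇒  r_C1 = 1/2 (r>0 drops 1)
2. [ext C1·C2]  r_C1² + 30r_C1 − 61/4 = 0  ⇒  r_C1 = 1/2 (r>0 drops 1)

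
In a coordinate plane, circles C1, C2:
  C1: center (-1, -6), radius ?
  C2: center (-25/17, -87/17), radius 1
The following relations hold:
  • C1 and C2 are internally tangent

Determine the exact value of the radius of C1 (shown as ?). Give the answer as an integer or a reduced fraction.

1. [int C1,C2]  r_C1² − 2r_C1 = 0  ⇒  r_C1 = 2 (r>0 drops 1)

2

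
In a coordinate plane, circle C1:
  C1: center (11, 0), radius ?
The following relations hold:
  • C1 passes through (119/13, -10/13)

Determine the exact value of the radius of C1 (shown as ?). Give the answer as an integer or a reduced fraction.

2

1. [C1∋P]  r_C1² − 4 = 0  ⇒  r_C1 = 2 (r>0 drops 1)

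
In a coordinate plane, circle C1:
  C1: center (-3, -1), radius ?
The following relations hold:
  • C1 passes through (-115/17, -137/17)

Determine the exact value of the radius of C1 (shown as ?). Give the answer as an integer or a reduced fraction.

1. [C1∋P]  r_C1² − 64 = 0  ⇒  r_C1 = 8 (r>0 drops 1)

8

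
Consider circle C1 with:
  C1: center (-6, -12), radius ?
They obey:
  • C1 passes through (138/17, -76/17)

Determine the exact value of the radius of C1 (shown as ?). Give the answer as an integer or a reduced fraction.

1. [C1∋P]  r_C1² − 256 = 0  ⇒  r_C1 = 16 (r>0 drops 1)

16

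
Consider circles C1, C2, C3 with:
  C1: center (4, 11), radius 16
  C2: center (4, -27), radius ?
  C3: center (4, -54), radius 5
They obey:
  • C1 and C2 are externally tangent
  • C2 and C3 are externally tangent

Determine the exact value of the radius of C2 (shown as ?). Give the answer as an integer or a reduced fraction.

1. [ext C1·C2]  r_C2² + 32r_C2 − 1188 = 0  ⇒  r_C2 = 22 (r>0 drops 1)
2. [ext C2·C3]  r_C2² + 10r_C2 − 704 = 0  ⇒  r_C2 = 22 (r>0 drops 1)

22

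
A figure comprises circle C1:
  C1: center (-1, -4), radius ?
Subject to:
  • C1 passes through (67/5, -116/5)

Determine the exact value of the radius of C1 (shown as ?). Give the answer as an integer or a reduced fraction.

24

1. [C1∋P]  r_C1² − 576 = 0  ⇒  r_C1 = 24 (r>0 drops 1)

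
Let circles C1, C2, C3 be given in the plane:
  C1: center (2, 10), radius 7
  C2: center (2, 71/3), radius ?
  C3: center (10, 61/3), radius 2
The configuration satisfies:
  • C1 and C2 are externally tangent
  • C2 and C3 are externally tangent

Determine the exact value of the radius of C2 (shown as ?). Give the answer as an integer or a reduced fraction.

1. [ext C1·C2]  r_C2² + 14r_C2 − 1240/9 = 0  ⇒  r_C2 = 20/3 (r>0 drops 1)
2. [ext C2·C3]  r_C2² + 4r_C2 − 640/9 = 0  ⇒  r_C2 = 20/3 (r>0 drops 1)

20/3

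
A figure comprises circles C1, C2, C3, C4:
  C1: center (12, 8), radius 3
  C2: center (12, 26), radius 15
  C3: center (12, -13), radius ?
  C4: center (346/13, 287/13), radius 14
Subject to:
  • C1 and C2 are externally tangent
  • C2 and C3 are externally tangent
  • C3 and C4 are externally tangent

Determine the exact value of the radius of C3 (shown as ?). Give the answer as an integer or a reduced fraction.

1. [ext C2·C3]  r_C3² + 30r_C3 − 1296 = 0  ⇒  r_C3 = 24 (r>0 drops 1)
2. [ext C3·C4]  r_C3² + 28r_C3 − 1248 = 0  ⇒  r_C3 = 24 (r>0 drops 1)

24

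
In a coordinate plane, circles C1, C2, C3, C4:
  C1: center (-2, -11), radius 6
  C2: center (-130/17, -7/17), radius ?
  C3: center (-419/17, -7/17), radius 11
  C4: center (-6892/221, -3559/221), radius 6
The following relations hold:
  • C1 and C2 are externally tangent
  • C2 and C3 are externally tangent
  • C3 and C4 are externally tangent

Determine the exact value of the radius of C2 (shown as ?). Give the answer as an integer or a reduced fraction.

1. [ext C1·C2]  r_C2² + 12r_C2 − 108 = 0  ⇒  r_C2 = 6 (r>0 drops 1)
2. [ext C2·C3]  r_C2² + 22r_C2 − 168 = 0  ⇒  r_C2 = 6 (r>0 drops 1)

6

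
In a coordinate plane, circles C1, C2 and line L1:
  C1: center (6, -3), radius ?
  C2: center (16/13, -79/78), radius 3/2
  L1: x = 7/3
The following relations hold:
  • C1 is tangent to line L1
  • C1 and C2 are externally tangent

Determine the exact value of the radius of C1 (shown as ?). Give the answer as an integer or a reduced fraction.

11/3

1. [C1‖L1]  r_C1² − 121/9 = 0  ⇒  r_C1 = 11/3 (r>0 drops 1)
2. [ext C1·C2]  r_C1² + 3r_C1 − 220/9 = 0  ⇒  r_C1 = 11/3 (r>0 drops 1)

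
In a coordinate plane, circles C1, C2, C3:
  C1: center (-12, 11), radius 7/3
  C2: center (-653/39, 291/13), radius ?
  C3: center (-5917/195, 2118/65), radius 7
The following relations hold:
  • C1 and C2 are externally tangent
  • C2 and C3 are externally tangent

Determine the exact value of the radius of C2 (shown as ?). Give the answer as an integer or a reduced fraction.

1. [ext C1·C2]  r_C2² + (14/3)r_C2 − 440/3 = 0  ⇒  r_C2 = 10 (r>0 drops 1)
2. [ext C2·C3]  r_C2² + 14r_C2 − 240 = 0  ⇒  r_C2 = 10 (r>0 drops 1)

10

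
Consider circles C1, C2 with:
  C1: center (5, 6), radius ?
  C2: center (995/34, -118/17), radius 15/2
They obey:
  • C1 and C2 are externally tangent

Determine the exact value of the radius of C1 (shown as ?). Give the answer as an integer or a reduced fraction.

1. [ext C1·C2]  r_C1² + 15r_C1 − 700 = 0  ⇒  r_C1 = 20 (r>0 drops 1)

20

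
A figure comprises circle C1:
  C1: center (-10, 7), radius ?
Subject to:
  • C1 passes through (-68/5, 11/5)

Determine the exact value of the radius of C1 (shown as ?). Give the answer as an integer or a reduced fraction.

1. [C1∋P]  r_C1² − 36 = 0  ⇒  r_C1 = 6 (r>0 drops 1)

6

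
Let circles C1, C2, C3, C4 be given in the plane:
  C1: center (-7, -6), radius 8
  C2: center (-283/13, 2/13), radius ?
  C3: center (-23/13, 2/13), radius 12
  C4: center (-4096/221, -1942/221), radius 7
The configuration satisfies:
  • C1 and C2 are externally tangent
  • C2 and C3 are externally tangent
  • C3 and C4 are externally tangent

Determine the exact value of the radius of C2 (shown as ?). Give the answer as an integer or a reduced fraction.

1. [ext C1·C2]  r_C2² + 16r_C2 − 192 = 0  ⇒  r_C2 = 8 (r>0 drops 1)
2. [ext C2·C3]  r_C2² + 24r_C2 − 256 = 0  ⇒  r_C2 = 8 (r>0 drops 1)

8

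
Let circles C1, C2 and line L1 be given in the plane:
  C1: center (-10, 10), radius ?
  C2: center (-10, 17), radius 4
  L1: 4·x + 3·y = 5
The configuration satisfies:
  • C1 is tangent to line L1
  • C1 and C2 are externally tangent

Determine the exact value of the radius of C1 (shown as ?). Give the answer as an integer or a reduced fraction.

3

1. [C1‖L1]  r_C1² − 9 = 0  ⇒  r_C1 = 3 (r>0 drops 1)
2. [ext C1·C2]  r_C1² + 8r_C1 − 33 = 0  ⇒  r_C1 = 3 (r>0 drops 1)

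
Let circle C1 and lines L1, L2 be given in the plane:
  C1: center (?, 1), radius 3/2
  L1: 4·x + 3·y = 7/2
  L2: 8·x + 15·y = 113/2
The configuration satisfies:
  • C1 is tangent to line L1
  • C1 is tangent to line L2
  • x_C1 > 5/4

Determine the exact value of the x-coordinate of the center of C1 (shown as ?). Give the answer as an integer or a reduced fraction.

2

1. [C1‖L1]  x_C1² − (1/4)x_C1 − 7/2 = 0  ⇒  x_C1 = -7/4 or 2
2. [C1‖L2]  x_C1² − (83/8)x_C1 + 67/4 = 0  ⇒  x_C1 = 2 or 67/8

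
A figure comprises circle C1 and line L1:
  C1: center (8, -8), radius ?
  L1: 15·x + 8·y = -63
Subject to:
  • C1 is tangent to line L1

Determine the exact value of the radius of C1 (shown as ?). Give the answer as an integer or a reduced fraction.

7

1. [C1‖L1]  r_C1² − 49 = 0  ⇒  r_C1 = 7 (r>0 drops 1)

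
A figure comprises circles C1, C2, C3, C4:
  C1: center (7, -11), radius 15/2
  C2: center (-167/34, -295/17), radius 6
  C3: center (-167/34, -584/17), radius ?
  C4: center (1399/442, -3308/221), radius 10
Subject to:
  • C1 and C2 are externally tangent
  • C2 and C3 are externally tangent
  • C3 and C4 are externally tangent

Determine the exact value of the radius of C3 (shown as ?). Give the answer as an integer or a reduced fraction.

1. [ext C2·C3]  r_C3² + 12r_C3 − 253 = 0  ⇒  r_C3 = 11 (r>0 drops 1)
2. [ext C3·C4]  r_C3² + 20r_C3 − 341 = 0  ⇒  r_C3 = 11 (r>0 drops 1)

11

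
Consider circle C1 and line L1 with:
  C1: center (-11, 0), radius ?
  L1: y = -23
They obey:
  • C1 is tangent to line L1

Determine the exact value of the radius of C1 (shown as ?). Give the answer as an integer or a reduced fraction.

1. [C1‖L1]  r_C1² − 529 = 0  ⇒  r_C1 = 23 (r>0 drops 1)

23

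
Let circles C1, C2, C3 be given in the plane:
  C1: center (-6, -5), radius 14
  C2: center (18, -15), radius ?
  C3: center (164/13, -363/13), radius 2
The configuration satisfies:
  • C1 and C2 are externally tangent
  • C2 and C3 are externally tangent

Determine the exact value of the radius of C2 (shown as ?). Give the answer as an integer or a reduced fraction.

1. [ext C1·C2]  r_C2² + 28r_C2 − 480 = 0  ⇒  r_C2 = 12 (r>0 drops 1)
2. [ext C2·C3]  r_C2² + 4r_C2 − 192 = 0  ⇒  r_C2 = 12 (r>0 drops 1)

12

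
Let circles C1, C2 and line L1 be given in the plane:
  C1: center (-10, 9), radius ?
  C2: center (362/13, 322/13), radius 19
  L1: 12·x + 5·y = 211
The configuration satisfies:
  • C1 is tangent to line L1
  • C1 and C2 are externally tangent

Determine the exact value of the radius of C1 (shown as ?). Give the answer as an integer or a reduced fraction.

22

1. [C1‖L1]  r_C1² − 484 = 0  ⇒  r_C1 = 22 (r>0 drops 1)
2. [ext C1·C2]  r_C1² + 38r_C1 − 1320 = 0  ⇒  r_C1 = 22 (r>0 drops 1)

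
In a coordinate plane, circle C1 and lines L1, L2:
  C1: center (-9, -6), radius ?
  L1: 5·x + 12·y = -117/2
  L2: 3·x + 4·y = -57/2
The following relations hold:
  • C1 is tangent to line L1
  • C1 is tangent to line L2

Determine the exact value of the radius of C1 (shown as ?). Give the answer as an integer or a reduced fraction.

1. [C1‖L1]  r_C1² − 81/4 = 0  ⇒  r_C1 = 9/2 (r>0 drops 1)
2. [C1‖L2]  r_C1² − 81/4 = 0  ⇒  r_C1 = 9/2 (r>0 drops 1)

9/2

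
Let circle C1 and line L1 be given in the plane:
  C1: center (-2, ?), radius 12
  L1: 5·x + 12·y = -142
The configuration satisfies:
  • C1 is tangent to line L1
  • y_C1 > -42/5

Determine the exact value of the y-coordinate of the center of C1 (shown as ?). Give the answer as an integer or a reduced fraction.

1. [C1‖L1]  y_C1² + 22y_C1 − 48 = 0  ⇒  y_C1 = -24 or 2
2. given y_C1 > -42/5: keep 2

2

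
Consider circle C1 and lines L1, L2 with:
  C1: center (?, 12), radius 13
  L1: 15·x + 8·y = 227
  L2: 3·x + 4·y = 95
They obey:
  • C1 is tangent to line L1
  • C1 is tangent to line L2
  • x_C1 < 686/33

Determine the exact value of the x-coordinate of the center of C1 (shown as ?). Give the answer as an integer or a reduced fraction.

1. [C1‖L1]  x_C1² − (262/15)x_C1 − 704/5 = 0  ⇒  x_C1 = -6 or 352/15
2. [C1‖L2]  x_C1² − (94/3)x_C1 − 224 = 0  ⇒  x_C1 = -6 or 112/3

-6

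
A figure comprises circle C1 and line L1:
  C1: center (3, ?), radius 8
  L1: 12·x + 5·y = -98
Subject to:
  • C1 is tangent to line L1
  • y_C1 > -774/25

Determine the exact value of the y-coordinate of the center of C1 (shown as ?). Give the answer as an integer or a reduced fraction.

-6

1. [C1‖L1]  y_C1² + (268/5)y_C1 + 1428/5 = 0  ⇒  y_C1 = -238/5 or -6
2. given y_C1 > -774/25: keep -6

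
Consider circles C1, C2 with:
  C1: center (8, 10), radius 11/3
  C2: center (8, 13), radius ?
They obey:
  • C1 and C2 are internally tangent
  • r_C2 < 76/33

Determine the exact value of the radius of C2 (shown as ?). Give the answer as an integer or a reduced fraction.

2/3

1. [int C1,C2]  r_C2² − (22/3)r_C2 + 40/9 = 0  ⇒  r_C2 = 2/3 or 20/3
2. given r_C2 < 76/33: keep 2/3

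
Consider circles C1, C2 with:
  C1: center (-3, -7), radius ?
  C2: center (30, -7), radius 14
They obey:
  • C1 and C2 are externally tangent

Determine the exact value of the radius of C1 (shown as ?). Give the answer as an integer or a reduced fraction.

19

1. [ext C1·C2]  r_C1² + 28r_C1 − 893 = 0  ⇒  r_C1 = 19 (r>0 drops 1)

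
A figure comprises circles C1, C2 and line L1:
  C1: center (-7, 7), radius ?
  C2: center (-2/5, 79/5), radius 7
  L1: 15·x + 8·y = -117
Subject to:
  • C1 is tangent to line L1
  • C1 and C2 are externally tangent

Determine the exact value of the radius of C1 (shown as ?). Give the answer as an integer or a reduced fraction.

4

1. [C1‖L1]  r_C1² − 16 = 0  ⇒  r_C1 = 4 (r>0 drops 1)
2. [ext C1·C2]  r_C1² + 14r_C1 − 72 = 0  ⇒  r_C1 = 4 (r>0 drops 1)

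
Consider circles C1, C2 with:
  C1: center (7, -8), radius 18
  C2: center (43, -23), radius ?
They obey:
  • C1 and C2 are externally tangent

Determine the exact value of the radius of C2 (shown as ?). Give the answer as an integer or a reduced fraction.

1. [ext C1·C2]  r_C2² + 36r_C2 − 1197 = 0  ⇒  r_C2 = 21 (r>0 drops 1)

21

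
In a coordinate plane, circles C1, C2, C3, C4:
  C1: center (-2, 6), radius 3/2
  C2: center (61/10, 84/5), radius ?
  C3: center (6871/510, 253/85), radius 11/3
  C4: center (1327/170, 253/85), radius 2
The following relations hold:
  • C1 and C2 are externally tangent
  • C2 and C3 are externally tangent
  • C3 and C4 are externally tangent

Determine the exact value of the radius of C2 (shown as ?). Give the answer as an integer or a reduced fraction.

12

1. [ext C1·C2]  r_C2² + 3r_C2 − 180 = 0  ⇒  r_C2 = 12 (r>0 drops 1)
2. [ext C2·C3]  r_C2² + (22/3)r_C2 − 232 = 0  ⇒  r_C2 = 12 (r>0 drops 1)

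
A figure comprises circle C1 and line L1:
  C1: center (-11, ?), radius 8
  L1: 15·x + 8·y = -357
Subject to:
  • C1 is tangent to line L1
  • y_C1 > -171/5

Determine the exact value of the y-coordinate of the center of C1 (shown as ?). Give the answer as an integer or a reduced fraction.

-7

1. [C1‖L1]  y_C1² + 48y_C1 + 287 = 0  ⇒  y_C1 = -41 or -7
2. given y_C1 > -171/5: keep -7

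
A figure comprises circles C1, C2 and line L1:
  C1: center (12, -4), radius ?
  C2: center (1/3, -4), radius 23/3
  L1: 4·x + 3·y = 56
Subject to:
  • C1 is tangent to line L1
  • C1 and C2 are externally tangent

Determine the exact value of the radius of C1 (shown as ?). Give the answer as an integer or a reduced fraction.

1. [C1‖L1]  r_C1² − 16 = 0  ⇒  r_C1 = 4 (r>0 drops 1)
2. [ext C1·C2]  r_C1² + (46/3)r_C1 − 232/3 = 0  ⇒  r_C1 = 4 (r>0 drops 1)

4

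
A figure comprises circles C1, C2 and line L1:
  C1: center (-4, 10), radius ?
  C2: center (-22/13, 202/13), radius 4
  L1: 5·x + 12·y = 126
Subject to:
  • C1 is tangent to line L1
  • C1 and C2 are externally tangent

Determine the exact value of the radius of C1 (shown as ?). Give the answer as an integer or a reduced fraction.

1. [C1‖L1]  r_C1² − 4 = 0  ⇒  r_C1 = 2 (r>0 drops 1)
2. [ext C1·C2]  r_C1² + 8r_C1 − 20 = 0  ⇒  r_C1 = 2 (r>0 drops 1)

2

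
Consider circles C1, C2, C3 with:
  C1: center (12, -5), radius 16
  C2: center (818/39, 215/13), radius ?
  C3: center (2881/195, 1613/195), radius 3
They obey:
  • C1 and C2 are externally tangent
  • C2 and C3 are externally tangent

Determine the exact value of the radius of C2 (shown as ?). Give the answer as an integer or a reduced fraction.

22/3

1. [ext C1·C2]  r_C2² + 32r_C2 − 2596/9 = 0  ⇒  r_C2 = 22/3 (r>0 drops 1)
2. [ext C2·C3]  r_C2² + 6r_C2 − 880/9 = 0  ⇒  r_C2 = 22/3 (r>0 drops 1)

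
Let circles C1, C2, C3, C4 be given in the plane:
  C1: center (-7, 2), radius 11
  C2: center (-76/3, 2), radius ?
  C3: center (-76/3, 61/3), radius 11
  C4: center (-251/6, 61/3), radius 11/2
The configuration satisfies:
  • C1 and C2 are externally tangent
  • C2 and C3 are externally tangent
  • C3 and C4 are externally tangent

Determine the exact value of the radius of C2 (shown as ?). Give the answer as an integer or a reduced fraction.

1. [ext C1·C2]  r_C2² + 22r_C2 − 1936/9 = 0  ⇒  r_C2 = 22/3 (r>0 drops 1)
2. [ext C2·C3]  r_C2² + 22r_C2 − 1936/9 = 0  ⇒  r_C2 = 22/3 (r>0 drops 1)

22/3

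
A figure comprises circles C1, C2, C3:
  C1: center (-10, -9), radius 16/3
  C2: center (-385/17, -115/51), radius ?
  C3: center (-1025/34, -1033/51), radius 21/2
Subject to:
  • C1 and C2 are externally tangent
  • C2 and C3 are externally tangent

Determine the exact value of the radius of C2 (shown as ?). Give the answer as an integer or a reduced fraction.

1. [ext C1·C2]  r_C2² + (32/3)r_C2 − 177 = 0  ⇒  r_C2 = 9 (r>0 drops 1)
2. [ext C2·C3]  r_C2² + 21r_C2 − 270 = 0  ⇒  r_C2 = 9 (r>0 drops 1)

9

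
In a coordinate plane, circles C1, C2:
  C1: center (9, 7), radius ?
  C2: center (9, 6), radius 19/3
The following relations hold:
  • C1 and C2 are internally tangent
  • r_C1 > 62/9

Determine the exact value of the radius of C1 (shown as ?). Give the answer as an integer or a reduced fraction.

1. [int C1,C2]  r_C1² − (38/3)r_C1 + 352/9 = 0  ⇒  r_C1 = 16/3 or 22/3
2. given r_C1 > 62/9: keep 22/3

22/3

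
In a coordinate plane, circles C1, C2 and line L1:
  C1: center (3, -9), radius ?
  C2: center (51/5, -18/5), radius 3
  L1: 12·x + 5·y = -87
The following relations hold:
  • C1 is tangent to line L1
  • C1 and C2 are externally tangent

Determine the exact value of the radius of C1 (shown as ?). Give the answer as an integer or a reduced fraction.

1. [C1‖L1]  r_C1² − 36 = 0  ⇒  r_C1 = 6 (r>0 drops 1)
2. [ext C1·C2]  r_C1² + 6r_C1 − 72 = 0  ⇒  r_C1 = 6 (r>0 drops 1)

6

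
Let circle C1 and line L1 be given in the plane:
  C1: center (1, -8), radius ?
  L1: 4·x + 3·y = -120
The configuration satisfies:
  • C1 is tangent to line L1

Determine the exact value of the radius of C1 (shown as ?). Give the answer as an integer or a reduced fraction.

1. [C1‖L1]  r_C1² − 400 = 0  ⇒  r_C1 = 20 (r>0 drops 1)

20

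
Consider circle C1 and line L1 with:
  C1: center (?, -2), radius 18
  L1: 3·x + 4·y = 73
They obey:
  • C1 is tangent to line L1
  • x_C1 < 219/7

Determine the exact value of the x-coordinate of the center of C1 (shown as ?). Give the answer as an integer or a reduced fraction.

-3

1. [C1‖L1]  x_C1² − 54x_C1 − 171 = 0  ⇒  x_C1 = -3 or 57
2. given x_C1 < 219/7: keep -3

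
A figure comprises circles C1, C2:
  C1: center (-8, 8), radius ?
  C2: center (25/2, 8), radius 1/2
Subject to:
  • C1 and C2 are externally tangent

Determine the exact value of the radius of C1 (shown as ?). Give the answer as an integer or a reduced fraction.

1. [ext C1·C2]  r_C1² + 1r_C1 − 420 = 0  ⇒  r_C1 = 20 (r>0 drops 1)

20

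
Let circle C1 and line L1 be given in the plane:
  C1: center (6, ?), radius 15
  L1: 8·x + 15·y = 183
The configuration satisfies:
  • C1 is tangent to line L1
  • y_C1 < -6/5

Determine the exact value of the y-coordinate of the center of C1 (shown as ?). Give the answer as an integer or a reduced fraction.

-8

1. [C1‖L1]  y_C1² − 18y_C1 − 208 = 0  ⇒  y_C1 = -8 or 26
2. given y_C1 < -6/5: keep -8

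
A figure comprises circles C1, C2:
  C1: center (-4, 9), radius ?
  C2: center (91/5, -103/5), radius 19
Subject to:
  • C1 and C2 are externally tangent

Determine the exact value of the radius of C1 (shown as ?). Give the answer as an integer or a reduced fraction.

1. [ext C1·C2]  r_C1² + 38r_C1 − 1008 = 0  ⇒  r_C1 = 18 (r>0 drops 1)

18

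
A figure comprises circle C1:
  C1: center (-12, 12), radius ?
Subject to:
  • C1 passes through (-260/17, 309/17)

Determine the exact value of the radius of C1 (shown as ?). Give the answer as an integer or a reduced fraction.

1. [C1∋P]  r_C1² − 49 = 0  ⇒  r_C1 = 7 (r>0 drops 1)

7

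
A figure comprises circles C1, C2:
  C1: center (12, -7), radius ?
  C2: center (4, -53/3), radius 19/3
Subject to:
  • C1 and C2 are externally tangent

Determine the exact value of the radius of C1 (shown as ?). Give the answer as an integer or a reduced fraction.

1. [ext C1·C2]  r_C1² + (38/3)r_C1 − 413/3 = 0  ⇒  r_C1 = 7 (r>0 drops 1)

7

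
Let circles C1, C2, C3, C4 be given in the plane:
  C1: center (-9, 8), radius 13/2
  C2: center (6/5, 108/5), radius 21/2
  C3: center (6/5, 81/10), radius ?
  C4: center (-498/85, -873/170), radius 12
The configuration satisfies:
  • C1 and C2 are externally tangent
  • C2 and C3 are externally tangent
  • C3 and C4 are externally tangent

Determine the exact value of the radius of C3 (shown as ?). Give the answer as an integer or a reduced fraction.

3

1. [ext C2·C3]  r_C3² + 21r_C3 − 72 = 0  ⇒  r_C3 = 3 (r>0 drops 1)
2. [ext C3·C4]  r_C3² + 24r_C3 − 81 = 0  ⇒  r_C3 = 3 (r>0 drops 1)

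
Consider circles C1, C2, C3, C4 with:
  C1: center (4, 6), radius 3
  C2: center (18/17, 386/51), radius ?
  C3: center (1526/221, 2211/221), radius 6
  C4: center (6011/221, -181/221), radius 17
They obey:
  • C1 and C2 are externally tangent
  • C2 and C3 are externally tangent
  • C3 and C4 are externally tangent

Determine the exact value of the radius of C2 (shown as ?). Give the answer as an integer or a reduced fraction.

1. [ext C1·C2]  r_C2² + 6r_C2 − 19/9 = 0  ⇒  r_C2 = 1/3 (r>0 drops 1)
2. [ext C2·C3]  r_C2² + 12r_C2 − 37/9 = 0  ⇒  r_C2 = 1/3 (r>0 drops 1)

1/3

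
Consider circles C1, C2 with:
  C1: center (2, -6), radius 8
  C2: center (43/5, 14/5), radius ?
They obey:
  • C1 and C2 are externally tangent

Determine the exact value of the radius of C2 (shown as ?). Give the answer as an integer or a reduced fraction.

3

1. [ext C1·C2]  r_C2² + 16r_C2 − 57 = 0  ⇒  r_C2 = 3 (r>0 drops 1)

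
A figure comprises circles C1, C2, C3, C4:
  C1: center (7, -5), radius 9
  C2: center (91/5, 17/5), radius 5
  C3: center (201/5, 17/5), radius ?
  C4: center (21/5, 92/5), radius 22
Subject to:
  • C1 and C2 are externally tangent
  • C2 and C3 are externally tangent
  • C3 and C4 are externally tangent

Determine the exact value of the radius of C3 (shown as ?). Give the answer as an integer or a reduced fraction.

1. [ext C2·C3]  r_C3² + 10r_C3 − 459 = 0  ⇒  r_C3 = 17 (r>0 drops 1)
2. [ext C3·C4]  r_C3² + 44r_C3 − 1037 = 0  ⇒  r_C3 = 17 (r>0 drops 1)

17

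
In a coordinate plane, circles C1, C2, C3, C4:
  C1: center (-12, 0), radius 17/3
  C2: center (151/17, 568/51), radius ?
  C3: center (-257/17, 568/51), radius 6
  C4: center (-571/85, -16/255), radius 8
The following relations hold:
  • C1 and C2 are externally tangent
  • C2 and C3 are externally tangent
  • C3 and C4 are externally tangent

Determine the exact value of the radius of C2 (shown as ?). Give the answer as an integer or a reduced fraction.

18

1. [ext C1·C2]  r_C2² + (34/3)r_C2 − 528 = 0  ⇒  r_C2 = 18 (r>0 drops 1)
2. [ext C2·C3]  r_C2² + 12r_C2 − 540 = 0  ⇒  r_C2 = 18 (r>0 drops 1)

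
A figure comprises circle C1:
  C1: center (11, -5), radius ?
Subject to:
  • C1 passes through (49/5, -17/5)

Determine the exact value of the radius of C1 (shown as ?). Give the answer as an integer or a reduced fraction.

2

1. [C1∋P]  r_C1² − 4 = 0  ⇒  r_C1 = 2 (r>0 drops 1)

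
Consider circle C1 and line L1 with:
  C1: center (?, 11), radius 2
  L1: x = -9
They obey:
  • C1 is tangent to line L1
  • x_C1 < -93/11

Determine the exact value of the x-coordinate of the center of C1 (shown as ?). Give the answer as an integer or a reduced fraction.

-11

1. [C1‖L1]  x_C1² + 18x_C1 + 77 = 0  ⇒  x_C1 = -11 or -7
2. given x_C1 < -93/11: keep -11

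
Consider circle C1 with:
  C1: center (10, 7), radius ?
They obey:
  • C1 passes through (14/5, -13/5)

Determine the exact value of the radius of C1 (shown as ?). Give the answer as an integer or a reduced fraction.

1. [C1∋P]  r_C1² − 144 = 0  ⇒  r_C1 = 12 (r>0 drops 1)

12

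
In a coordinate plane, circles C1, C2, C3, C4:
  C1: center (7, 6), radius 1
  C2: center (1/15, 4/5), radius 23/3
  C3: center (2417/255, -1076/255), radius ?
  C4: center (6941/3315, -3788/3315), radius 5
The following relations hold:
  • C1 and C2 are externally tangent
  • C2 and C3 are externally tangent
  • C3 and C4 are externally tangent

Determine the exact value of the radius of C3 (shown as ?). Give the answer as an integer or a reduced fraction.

3

1. [ext C2·C3]  r_C3² + (46/3)r_C3 − 55 = 0  ⇒  r_C3 = 3 (r>0 drops 1)
2. [ext C3·C4]  r_C3² + 10r_C3 − 39 = 0  ⇒  r_C3 = 3 (r>0 drops 1)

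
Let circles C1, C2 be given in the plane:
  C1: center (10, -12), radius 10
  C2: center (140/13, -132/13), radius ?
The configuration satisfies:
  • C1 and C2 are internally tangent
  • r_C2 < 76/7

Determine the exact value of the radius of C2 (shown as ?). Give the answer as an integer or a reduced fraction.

1. [int C1,C2]  r_C2² − 20r_C2 + 96 = 0  ⇒  r_C2 = 8 or 12
2. given r_C2 < 76/7: keep 8

8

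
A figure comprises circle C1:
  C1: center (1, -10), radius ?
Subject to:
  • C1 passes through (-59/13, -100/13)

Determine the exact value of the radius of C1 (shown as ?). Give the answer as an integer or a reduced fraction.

1. [C1∋P]  r_C1² − 36 = 0  ⇒  r_C1 = 6 (r>0 drops 1)

6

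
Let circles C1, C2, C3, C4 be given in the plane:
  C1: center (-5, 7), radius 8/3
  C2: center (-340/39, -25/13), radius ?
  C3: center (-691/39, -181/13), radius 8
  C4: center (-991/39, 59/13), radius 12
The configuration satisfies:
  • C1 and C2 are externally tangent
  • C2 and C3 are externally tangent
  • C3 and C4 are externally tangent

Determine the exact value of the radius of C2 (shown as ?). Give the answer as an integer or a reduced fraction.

7

1. [ext C1·C2]  r_C2² + (16/3)r_C2 − 259/3 = 0  ⇒  r_C2 = 7 (r>0 drops 1)
2. [ext C2·C3]  r_C2² + 16r_C2 − 161 = 0  ⇒  r_C2 = 7 (r>0 drops 1)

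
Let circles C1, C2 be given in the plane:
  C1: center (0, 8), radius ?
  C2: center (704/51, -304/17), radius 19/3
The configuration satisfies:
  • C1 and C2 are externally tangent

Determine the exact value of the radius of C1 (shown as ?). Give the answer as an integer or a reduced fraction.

23

1. [ext C1·C2]  r_C1² + (38/3)r_C1 − 2461/3 = 0  ⇒  r_C1 = 23 (r>0 drops 1)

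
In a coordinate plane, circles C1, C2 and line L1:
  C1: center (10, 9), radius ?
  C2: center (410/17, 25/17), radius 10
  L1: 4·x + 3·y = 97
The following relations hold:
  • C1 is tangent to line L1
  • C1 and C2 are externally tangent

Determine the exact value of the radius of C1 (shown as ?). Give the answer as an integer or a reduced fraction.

6

1. [C1‖L1]  r_C1² − 36 = 0  ⇒  r_C1 = 6 (r>0 drops 1)
2. [ext C1·C2]  r_C1² + 20r_C1 − 156 = 0  ⇒  r_C1 = 6 (r>0 drops 1)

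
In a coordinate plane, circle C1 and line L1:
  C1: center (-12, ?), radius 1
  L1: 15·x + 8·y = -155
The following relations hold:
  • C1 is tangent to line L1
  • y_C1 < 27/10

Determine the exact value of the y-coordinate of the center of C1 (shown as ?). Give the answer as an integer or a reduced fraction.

1. [C1‖L1]  y_C1² − (25/4)y_C1 + 21/4 = 0  ⇒  y_C1 = 1 or 21/4
2. given y_C1 < 27/10: keep 1

1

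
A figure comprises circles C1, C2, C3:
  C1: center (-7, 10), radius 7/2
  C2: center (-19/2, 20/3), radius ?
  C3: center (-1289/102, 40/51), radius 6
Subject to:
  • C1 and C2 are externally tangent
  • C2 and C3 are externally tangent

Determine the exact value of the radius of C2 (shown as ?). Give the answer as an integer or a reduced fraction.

1. [ext C1·C2]  r_C2² + 7r_C2 − 46/9 = 0  ⇒  r_C2 = 2/3 (r>0 drops 1)
2. [ext C2·C3]  r_C2² + 12r_C2 − 76/9 = 0  ⇒  r_C2 = 2/3 (r>0 drops 1)

2/3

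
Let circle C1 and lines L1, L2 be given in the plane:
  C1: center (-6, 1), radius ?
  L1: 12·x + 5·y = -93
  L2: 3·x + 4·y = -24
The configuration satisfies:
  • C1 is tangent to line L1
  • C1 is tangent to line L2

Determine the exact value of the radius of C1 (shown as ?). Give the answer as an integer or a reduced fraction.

1. [C1‖L1]  r_C1² − 4 = 0  ⇒  r_C1 = 2 (r>0 drops 1)
2. [C1‖L2]  r_C1² − 4 = 0  ⇒  r_C1 = 2 (r>0 drops 1)

2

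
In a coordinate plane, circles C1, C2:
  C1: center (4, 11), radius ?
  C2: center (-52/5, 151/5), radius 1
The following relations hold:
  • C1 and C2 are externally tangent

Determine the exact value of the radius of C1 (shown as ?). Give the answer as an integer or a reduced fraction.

23

1. [ext C1·C2]  r_C1² + 2r_C1 − 575 = 0  ⇒  r_C1 = 23 (r>0 drops 1)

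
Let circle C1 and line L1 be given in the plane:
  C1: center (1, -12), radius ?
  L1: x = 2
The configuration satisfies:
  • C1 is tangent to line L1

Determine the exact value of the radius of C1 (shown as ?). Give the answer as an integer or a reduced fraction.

1. [C1‖L1]  r_C1² − 1 = 0  ⇒  r_C1 = 1 (r>0 drops 1)

1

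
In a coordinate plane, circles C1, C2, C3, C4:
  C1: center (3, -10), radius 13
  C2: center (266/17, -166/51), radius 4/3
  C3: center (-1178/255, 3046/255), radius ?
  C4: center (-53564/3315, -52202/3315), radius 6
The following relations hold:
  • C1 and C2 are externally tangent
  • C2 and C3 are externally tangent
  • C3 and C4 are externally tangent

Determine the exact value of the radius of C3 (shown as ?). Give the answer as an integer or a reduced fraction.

1. [ext C2·C3]  r_C3² + (8/3)r_C3 − 640 = 0  ⇒  r_C3 = 24 (r>0 drops 1)
2. [ext C3·C4]  r_C3² + 12r_C3 − 864 = 0  ⇒  r_C3 = 24 (r>0 drops 1)

24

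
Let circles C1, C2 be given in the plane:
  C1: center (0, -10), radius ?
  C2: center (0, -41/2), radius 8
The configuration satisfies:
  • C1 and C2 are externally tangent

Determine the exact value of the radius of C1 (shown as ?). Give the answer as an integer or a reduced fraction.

5/2

1. [ext C1·C2]  r_C1² + 16r_C1 − 185/4 = 0  ⇒  r_C1 = 5/2 (r>0 drops 1)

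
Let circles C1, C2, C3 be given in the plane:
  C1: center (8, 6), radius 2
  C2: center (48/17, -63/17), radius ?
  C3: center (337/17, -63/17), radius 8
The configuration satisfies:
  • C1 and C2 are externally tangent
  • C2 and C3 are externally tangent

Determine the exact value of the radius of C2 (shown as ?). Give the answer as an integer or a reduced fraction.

1. [ext C1·C2]  r_C2² + 4r_C2 − 117 = 0  ⇒  r_C2 = 9 (r>0 drops 1)
2. [ext C2·C3]  r_C2² + 16r_C2 − 225 = 0  ⇒  r_C2 = 9 (r>0 drops 1)

9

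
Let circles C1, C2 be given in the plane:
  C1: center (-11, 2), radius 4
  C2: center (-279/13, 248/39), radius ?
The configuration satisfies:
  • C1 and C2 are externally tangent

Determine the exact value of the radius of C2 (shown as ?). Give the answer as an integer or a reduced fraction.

22/3

1. [ext C1·C2]  r_C2² + 8r_C2 − 1012/9 = 0  ⇒  r_C2 = 22/3 (r>0 drops 1)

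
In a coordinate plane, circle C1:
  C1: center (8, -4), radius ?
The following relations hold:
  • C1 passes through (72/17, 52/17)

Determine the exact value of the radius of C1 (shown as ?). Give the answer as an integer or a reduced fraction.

1. [C1∋P]  r_C1² − 64 = 0  ⇒  r_C1 = 8 (r>0 drops 1)

8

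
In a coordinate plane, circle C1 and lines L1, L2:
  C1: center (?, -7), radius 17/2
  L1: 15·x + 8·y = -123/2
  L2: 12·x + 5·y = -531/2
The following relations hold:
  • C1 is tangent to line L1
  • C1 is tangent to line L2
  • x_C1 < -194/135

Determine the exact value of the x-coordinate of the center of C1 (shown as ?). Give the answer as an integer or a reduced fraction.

1. [C1‖L1]  x_C1² + (11/15)x_C1 − 278/3 = 0  ⇒  x_C1 = -10 or 139/15
2. [C1‖L2]  x_C1² + (461/12)x_C1 + 1705/6 = 0  ⇒  x_C1 = -341/12 or -10

-10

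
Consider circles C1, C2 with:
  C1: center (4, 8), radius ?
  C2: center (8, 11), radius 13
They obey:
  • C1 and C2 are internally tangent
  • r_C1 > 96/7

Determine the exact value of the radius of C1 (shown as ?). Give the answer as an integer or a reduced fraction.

1. [int C1,C2]  r_C1² − 26r_C1 + 144 = 0  ⇒  r_C1 = 8 or 18
2. given r_C1 > 96/7: keep 18

18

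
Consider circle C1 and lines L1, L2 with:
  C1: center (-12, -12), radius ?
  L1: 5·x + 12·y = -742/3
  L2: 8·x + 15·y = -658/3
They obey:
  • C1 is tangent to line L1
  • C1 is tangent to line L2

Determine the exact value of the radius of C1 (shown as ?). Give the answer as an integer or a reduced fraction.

1. [C1‖L1]  r_C1² − 100/9 = 0  ⇒  r_C1 = 10/3 (r>0 drops 1)
2. [C1‖L2]  r_C1² − 100/9 = 0  ⇒  r_C1 = 10/3 (r>0 drops 1)

10/3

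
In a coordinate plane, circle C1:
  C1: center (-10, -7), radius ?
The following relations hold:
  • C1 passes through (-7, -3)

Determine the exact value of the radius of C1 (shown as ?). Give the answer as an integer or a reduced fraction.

1. [C1∋P]  r_C1² − 25 = 0  ⇒  r_C1 = 5 (r>0 drops 1)

5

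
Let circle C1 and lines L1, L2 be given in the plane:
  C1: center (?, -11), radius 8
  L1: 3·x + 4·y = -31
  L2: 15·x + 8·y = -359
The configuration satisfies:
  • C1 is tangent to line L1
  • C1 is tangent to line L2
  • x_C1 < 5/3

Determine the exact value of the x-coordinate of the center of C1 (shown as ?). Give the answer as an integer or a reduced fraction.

1. [C1‖L1]  x_C1² − (26/3)x_C1 − 159 = 0  ⇒  x_C1 = -9 or 53/3
2. [C1‖L2]  x_C1² + (542/15)x_C1 + 1221/5 = 0  ⇒  x_C1 = -407/15 or -9

-9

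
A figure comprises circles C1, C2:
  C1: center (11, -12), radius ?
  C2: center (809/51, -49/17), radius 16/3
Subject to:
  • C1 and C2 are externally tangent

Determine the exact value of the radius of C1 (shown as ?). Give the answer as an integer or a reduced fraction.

1. [ext C1·C2]  r_C1² + (32/3)r_C1 − 235/3 = 0  ⇒  r_C1 = 5 (r>0 drops 1)

5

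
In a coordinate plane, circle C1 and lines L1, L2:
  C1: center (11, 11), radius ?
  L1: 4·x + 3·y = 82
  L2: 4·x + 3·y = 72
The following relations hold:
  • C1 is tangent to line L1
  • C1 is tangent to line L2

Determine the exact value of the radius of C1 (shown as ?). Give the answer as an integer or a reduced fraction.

1. [C1‖L1]  r_C1² − 1 = 0  ⇒  r_C1 = 1 (r>0 drops 1)
2. [C1‖L2]  r_C1² − 1 = 0  ⇒  r_C1 = 1 (r>0 drops 1)

1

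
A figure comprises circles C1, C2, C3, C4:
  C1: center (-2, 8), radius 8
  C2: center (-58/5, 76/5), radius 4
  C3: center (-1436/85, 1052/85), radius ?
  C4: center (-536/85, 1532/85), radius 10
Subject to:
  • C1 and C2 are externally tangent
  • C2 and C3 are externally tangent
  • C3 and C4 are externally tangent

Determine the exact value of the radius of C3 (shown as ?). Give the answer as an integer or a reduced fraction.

2

1. [ext C2·C3]  r_C3² + 8r_C3 − 20 = 0  ⇒  r_C3 = 2 (r>0 drops 1)
2. [ext C3·C4]  r_C3² + 20r_C3 − 44 = 0  ⇒  r_C3 = 2 (r>0 drops 1)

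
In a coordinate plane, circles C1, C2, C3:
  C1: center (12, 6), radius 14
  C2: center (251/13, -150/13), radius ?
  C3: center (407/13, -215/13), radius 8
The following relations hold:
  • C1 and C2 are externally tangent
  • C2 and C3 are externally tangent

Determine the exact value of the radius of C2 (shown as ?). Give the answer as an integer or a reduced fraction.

1. [ext C1·C2]  r_C2² + 28r_C2 − 165 = 0  ⇒  r_C2 = 5 (r>0 drops 1)
2. [ext C2·C3]  r_C2² + 16r_C2 − 105 = 0  ⇒  r_C2 = 5 (r>0 drops 1)

5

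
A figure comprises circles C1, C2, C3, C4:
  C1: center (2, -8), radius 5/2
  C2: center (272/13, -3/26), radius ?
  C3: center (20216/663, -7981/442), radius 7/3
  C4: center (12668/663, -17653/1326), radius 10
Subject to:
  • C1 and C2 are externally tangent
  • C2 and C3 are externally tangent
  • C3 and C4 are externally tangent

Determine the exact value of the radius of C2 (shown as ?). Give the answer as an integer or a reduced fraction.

1. [ext C1·C2]  r_C2² + 5r_C2 − 414 = 0  ⇒  r_C2 = 18 (r>0 drops 1)
2. [ext C2·C3]  r_C2² + (14/3)r_C2 − 408 = 0  ⇒  r_C2 = 18 (r>0 drops 1)

18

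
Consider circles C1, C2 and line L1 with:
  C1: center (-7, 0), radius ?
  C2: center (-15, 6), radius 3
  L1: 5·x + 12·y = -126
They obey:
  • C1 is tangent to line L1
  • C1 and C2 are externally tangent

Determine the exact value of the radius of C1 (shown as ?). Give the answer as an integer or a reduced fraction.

7

1. [C1‖L1]  r_C1² − 49 = 0  ⇒  r_C1 = 7 (r>0 drops 1)
2. [ext C1·C2]  r_C1² + 6r_C1 − 91 = 0  ⇒  r_C1 = 7 (r>0 drops 1)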